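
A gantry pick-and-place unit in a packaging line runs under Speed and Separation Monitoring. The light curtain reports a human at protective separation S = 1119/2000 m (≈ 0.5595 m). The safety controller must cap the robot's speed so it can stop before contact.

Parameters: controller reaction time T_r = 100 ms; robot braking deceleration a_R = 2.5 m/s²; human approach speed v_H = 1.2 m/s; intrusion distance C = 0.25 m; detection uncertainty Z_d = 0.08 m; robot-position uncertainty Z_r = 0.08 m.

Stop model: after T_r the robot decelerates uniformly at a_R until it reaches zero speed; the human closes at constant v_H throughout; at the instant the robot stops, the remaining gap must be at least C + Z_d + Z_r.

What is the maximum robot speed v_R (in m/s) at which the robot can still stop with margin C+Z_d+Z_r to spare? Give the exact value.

quadratic (1/5)·v² + (29/50)·v + (-59/2000) = 0
  disc = (29/50)² − 4·(1/5)·(-59/2000) = 9/25 ; √disc = 3/5
  v_R = (−(29/50) + 3/5) / (2·(1/5)) = 1/20 m/s
check:
T_s = v_R/a_R = (1/20)/(5/2) = 0.0200 s
robot covers v_R·T_r = 0.0500·0.1000 = 0.0050 m before braking
robot covers 0.0500·0.0200 − ½·2.5000·0.0200² = 0.0005 m while stopping
human closes 1.2000·0.1200 = 0.1440 m
residual clearance needed = 0.2500+0.0800+0.0800 = 0.4100 m
sum ≈ 0.0050+0.0005+0.1440+0.4100 ≈ 0.5595 m = S ✓

v_R_max = 1/20 m/s = 0.0500 m/s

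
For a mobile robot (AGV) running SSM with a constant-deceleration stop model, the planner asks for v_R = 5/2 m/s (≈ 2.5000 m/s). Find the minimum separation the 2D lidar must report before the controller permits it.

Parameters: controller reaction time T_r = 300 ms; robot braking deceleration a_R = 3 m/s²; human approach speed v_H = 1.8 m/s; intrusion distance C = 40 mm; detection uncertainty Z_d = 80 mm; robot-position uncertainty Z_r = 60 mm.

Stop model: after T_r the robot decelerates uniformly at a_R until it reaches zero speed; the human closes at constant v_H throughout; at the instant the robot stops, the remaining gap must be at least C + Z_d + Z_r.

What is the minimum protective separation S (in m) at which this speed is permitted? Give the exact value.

S_min = 2407/600 m = 4.0117 m

T_s = v_R/a_R = (5/2)/3 = 0.8333 s
robot covers v_R·T_r = 2.5000·0.3000 = 0.7500 m before braking
robot under decel: 2.5000²/(2·3.0000) = 1.0417 m
human closes 1.8000·1.1333 = 2.0400 m
margins: 0.0400+0.0800+0.0600 = 0.1800 m
S_min ≈ 0.7500+1.0417+2.0400+0.1800  ⇒  S_min = 2407/600 m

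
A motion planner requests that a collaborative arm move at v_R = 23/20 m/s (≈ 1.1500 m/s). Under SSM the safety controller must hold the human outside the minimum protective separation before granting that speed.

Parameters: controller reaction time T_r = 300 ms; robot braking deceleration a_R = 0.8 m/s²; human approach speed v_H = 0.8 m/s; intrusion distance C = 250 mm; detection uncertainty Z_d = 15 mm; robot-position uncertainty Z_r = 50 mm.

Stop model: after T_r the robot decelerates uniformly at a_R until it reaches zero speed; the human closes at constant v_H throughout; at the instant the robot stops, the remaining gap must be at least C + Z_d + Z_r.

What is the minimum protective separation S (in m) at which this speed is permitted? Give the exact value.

S_min = 1841/640 m = 2.8766 m

T_s = v_R/a_R = (23/20)/(4/5) = 1.4375 s
reaction-phase robot travel = 1.1500·0.3000 = 0.3450 m
robot covers 1.1500·1.4375 − ½·0.8000·1.4375² = 0.8266 m while stopping
human closes 0.8000·1.7375 = 1.3900 m
C+Z_d+Z_r = 0.2500+0.0150+0.0500 = 0.3150 m
S_min ≈ 0.3450+0.8266+1.3900+0.3150  ⇒  S_min = 1841/640 m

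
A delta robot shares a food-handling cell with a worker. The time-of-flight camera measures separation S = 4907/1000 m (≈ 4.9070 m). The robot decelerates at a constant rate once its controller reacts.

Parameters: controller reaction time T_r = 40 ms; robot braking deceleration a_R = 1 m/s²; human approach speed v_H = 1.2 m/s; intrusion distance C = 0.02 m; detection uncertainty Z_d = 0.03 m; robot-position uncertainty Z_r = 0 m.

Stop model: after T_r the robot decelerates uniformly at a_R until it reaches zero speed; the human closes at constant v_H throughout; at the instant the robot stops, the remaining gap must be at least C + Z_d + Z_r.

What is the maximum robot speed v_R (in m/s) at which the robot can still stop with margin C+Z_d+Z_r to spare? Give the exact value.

collect terms ⇒ (1/2)·v_R² + (31/25)·v_R + (-4809/1000) = 0
  disc = (31/25)² − 4·(1/2)·(-4809/1000) = 27889/2500 ; √disc = 167/50
  v_R = (−(31/25) + 167/50) / (2·(1/2)) = 21/10 m/s
check:
T_s = v_R/a_R = (21/10)/1 = 2.1000 s
robot covers v_R·T_r = 2.1000·0.0400 = 0.0840 m before braking
robot under decel: 2.1000²/(2·1.0000) = 2.2050 m
person approaches 1.2000·(0.0400+2.1000) = 2.5680 m
C+Z_d+Z_r = 0.0200+0.0300+0.0000 = 0.0500 m
sum ≈ 0.0840+2.2050+2.5680+0.0500 ≈ 4.9070 m = S ✓

v_R_max = 21/10 m/s = 2.1000 m/s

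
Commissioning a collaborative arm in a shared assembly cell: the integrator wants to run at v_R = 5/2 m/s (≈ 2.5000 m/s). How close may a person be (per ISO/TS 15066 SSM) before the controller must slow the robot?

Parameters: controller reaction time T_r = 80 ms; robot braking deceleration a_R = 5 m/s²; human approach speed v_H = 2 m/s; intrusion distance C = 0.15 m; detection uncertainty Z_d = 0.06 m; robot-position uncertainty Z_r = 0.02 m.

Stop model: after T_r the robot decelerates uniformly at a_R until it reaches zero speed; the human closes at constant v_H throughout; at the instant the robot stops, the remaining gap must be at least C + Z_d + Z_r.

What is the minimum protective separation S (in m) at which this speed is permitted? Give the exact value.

stop time T_s = (5/2)/5 = 0.5000 s
reaction-phase robot travel = 2.5000·0.0800 = 0.2000 m
robot under decel: 2.5000²/(2·5.0000) = 0.6250 m
person approaches 2.0000·(0.0800+0.5000) = 1.1600 m
margins: 0.1500+0.0600+0.0200 = 0.2300 m
S_min ≈ 0.2000+0.6250+1.1600+0.2300  ⇒  S_min = 443/200 m

S_min = 443/200 m = 2.2150 m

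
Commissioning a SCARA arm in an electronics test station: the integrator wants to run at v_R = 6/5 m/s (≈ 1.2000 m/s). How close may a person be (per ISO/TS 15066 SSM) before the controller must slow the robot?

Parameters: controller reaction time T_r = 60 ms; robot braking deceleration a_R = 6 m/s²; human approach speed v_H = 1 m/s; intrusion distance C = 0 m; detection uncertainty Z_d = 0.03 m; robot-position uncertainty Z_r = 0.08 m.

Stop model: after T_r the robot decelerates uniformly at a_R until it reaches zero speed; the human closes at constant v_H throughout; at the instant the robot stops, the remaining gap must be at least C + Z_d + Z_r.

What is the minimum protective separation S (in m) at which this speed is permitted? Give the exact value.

S_min = 281/500 m = 0.5620 m

braking lasts T_s = (6/5)/6 = 0.2000 s
robot covers v_R·T_r = 1.2000·0.0600 = 0.0720 m before braking
robot under decel: 1.2000²/(2·6.0000) = 0.1200 m
human over T_r+T_s: 1.0000·(0.0600+0.2000) = 0.2600 m
margins: 0.0000+0.0300+0.0800 = 0.1100 m
S_min ≈ 0.0720+0.1200+0.2600+0.1100  ⇒  S_min = 281/500 m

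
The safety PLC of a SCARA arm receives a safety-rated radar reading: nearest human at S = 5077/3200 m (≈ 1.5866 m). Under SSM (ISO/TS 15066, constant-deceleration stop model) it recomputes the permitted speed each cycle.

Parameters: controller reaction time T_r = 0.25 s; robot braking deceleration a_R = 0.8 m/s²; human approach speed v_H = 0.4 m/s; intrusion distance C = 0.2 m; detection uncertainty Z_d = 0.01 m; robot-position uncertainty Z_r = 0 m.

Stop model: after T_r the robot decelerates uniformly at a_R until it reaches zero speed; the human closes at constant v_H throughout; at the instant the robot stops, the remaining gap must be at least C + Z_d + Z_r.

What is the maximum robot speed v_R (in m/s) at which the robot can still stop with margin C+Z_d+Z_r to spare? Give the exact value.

v_R_max = 19/20 m/s = 0.9500 m/s

at the boundary: (5/8)·v² + (3/4)·v + (-817/640) = 0
  disc = (3/4)² − 4·(5/8)·(-817/640) = 961/256 ; √disc = 31/16
  v_R = (−(3/4) + 31/16) / (2·(5/8)) = 19/20 m/s
check:
braking lasts T_s = (19/20)/(4/5) = 1.1875 s
robot covers v_R·T_r = 0.9500·0.2500 = 0.2375 m before braking
robot covers 0.9500·1.1875 − ½·0.8000·1.1875² = 0.5641 m while stopping
person approaches 0.4000·(0.2500+1.1875) = 0.5750 m
C+Z_d+Z_r = 0.2000+0.0100+0.0000 = 0.2100 m
sum ≈ 0.2375+0.5641+0.5750+0.2100 ≈ 1.5866 m = S ✓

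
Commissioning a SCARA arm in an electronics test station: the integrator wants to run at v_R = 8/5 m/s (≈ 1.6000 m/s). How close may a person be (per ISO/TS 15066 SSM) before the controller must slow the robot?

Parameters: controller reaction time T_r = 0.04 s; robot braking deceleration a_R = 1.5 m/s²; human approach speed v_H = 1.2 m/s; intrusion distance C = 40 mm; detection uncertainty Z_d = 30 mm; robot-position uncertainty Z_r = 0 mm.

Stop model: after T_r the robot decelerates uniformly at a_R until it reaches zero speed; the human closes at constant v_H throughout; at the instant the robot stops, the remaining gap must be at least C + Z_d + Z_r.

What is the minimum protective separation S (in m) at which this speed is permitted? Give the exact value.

S_min = 3473/1500 m = 2.3153 m

stop time T_s = (8/5)/(3/2) = 1.0667 s
reaction-phase robot travel = 1.6000·0.0400 = 0.0640 m
robot under decel: 1.6000²/(2·1.5000) = 0.8533 m
human over T_r+T_s: 1.2000·(0.0400+1.0667) = 1.3280 m
residual clearance needed = 0.0400+0.0300+0.0000 = 0.0700 m
S_min ≈ 0.0640+0.8533+1.3280+0.0700  ⇒  S_min = 3473/1500 m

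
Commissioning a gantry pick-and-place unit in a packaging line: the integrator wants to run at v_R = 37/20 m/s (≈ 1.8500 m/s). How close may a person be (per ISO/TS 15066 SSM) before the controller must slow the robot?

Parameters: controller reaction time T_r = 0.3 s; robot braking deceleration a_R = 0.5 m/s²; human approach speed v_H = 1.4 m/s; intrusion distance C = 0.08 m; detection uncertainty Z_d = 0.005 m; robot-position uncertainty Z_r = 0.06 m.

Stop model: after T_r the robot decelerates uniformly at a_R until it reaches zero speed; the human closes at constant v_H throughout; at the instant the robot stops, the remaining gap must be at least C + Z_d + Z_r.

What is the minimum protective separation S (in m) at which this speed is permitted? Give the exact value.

stop time T_s = (37/20)/(1/2) = 3.7000 s
robot in T_r: 1.8500·0.3000 = 0.5550 m
robot covers 1.8500·3.7000 − ½·0.5000·3.7000² = 3.4225 m while stopping
human over T_r+T_s: 1.4000·(0.3000+3.7000) = 5.6000 m
C+Z_d+Z_r = 0.0800+0.0050+0.0600 = 0.1450 m
S_min ≈ 0.5550+3.4225+5.6000+0.1450  ⇒  S_min = 3889/400 m

S_min = 3889/400 m = 9.7225 m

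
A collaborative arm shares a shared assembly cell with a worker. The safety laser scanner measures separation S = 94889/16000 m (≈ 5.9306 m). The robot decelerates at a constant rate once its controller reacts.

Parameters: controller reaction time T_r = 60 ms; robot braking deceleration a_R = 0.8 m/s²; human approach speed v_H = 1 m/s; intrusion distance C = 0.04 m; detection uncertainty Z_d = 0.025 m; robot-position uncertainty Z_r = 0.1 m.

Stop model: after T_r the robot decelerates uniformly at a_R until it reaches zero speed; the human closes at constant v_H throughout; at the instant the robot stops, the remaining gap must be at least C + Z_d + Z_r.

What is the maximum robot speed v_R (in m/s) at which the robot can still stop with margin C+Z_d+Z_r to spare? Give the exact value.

quadratic (5/8)·v² + (131/100)·v + (-91289/16000) = 0
  disc = (131/100)² − 4·(5/8)·(-91289/16000) = 2556801/160000 ; √disc = 1599/400
  v_R = (−(131/100) + 1599/400) / (2·(5/8)) = 43/20 m/s
check:
braking lasts T_s = (43/20)/(4/5) = 2.6875 s
reaction-phase robot travel = 2.1500·0.0600 = 0.1290 m
robot under decel: 2.1500²/(2·0.8000) = 2.8891 m
human over T_r+T_s: 1.0000·(0.0600+2.6875) = 2.7475 m
margins: 0.0400+0.0250+0.1000 = 0.1650 m
sum ≈ 0.1290+2.8891+2.7475+0.1650 ≈ 5.9306 m = S ✓

v_R_max = 43/20 m/s = 2.1500 m/s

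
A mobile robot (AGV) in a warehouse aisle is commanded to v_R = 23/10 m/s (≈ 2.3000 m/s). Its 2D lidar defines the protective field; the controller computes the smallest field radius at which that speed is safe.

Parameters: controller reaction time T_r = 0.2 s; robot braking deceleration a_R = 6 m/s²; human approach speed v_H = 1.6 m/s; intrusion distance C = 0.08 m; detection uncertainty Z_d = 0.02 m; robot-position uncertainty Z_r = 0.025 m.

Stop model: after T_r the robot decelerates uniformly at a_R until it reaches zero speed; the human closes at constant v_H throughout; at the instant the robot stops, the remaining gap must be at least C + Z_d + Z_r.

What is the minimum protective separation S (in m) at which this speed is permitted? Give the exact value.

stop time T_s = (23/10)/6 = 0.3833 s
robot in T_r: 2.3000·0.2000 = 0.4600 m
robot covers 2.3000·0.3833 − ½·6.0000·0.3833² = 0.4408 m while stopping
human over T_r+T_s: 1.6000·(0.2000+0.3833) = 0.9333 m
margins: 0.0800+0.0200+0.0250 = 0.1250 m
S_min ≈ 0.4600+0.4408+0.9333+0.1250  ⇒  S_min = 2351/1200 m

S_min = 2351/1200 m = 1.9592 m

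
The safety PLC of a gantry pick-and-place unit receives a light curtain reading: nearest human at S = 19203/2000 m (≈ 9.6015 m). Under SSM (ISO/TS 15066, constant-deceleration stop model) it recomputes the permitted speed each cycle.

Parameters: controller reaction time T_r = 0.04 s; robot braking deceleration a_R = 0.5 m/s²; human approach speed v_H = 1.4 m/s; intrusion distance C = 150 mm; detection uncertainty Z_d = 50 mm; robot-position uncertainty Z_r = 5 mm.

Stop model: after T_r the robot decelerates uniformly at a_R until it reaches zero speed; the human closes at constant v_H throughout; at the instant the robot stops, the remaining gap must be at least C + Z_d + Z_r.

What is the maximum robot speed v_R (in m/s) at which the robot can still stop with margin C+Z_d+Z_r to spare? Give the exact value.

collect terms ⇒ (1)·v_R² + (71/25)·v_R + (-18681/2000) = 0
  disc = (71/25)² − 4·(1)·(-18681/2000) = 113569/2500 ; √disc = 337/50
  v_R = (−(71/25) + 337/50) / (2·(1)) = 39/20 m/s
check:
stop time T_s = (39/20)/(1/2) = 3.9000 s
robot in T_r: 1.9500·0.0400 = 0.0780 m
robot under decel: 1.9500²/(2·0.5000) = 3.8025 m
human closes 1.4000·3.9400 = 5.5160 m
C+Z_d+Z_r = 0.1500+0.0500+0.0050 = 0.2050 m
sum ≈ 0.0780+3.8025+5.5160+0.2050 ≈ 9.6015 m = S ✓

v_R_max = 39/20 m/s = 1.9500 m/s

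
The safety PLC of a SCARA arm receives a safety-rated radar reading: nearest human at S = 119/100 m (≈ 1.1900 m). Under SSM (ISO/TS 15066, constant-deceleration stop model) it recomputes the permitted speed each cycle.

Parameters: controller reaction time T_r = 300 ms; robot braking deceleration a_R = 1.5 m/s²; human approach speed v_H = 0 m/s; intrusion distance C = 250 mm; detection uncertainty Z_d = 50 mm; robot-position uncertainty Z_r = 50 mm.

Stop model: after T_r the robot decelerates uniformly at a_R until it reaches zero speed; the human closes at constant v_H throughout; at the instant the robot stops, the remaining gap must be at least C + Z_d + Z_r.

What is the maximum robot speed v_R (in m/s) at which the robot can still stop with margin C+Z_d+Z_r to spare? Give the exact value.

v_R_max = 6/5 m/s = 1.2000 m/s

quadratic (1/3)·v² + (3/10)·v + (-21/25) = 0
  disc = (3/10)² − 4·(1/3)·(-21/25) = 121/100 ; √disc = 11/10
  v_R = (−(3/10) + 11/10) / (2·(1/3)) = 6/5 m/s
check:
T_s = v_R/a_R = (6/5)/(3/2) = 0.8000 s
robot covers v_R·T_r = 1.2000·0.3000 = 0.3600 m before braking
robot covers 1.2000·0.8000 − ½·1.5000·0.8000² = 0.4800 m while stopping
person approaches 0.0000·(0.3000+0.8000) = 0.0000 m
residual clearance needed = 0.2500+0.0500+0.0500 = 0.3500 m
sum ≈ 0.3600+0.4800+0.0000+0.3500 ≈ 1.1900 m = S ✓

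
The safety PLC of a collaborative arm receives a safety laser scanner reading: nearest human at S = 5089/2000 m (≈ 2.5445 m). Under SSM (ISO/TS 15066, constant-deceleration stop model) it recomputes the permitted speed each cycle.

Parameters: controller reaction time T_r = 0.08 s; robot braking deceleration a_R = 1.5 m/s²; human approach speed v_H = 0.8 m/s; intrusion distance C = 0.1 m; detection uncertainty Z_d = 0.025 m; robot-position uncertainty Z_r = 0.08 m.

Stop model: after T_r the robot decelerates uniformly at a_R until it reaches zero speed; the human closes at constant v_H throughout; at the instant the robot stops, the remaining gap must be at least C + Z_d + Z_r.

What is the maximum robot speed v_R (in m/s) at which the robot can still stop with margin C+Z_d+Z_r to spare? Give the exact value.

v_R_max = 37/20 m/s = 1.8500 m/s

collect terms ⇒ (1/3)·v_R² + (46/75)·v_R + (-4551/2000) = 0
  disc = (46/75)² − 4·(1/3)·(-4551/2000) = 76729/22500 ; √disc = 277/150
  v_R = (−(46/75) + 277/150) / (2·(1/3)) = 37/20 m/s
check:
T_s = v_R/a_R = (37/20)/(3/2) = 1.2333 s
robot covers v_R·T_r = 1.8500·0.0800 = 0.1480 m before braking
robot covers 1.8500·1.2333 − ½·1.5000·1.2333² = 1.1408 m while stopping
human over T_r+T_s: 0.8000·(0.0800+1.2333) = 1.0507 m
margins: 0.1000+0.0250+0.0800 = 0.2050 m
sum ≈ 0.1480+1.1408+1.0507+0.2050 ≈ 2.5445 m = S ✓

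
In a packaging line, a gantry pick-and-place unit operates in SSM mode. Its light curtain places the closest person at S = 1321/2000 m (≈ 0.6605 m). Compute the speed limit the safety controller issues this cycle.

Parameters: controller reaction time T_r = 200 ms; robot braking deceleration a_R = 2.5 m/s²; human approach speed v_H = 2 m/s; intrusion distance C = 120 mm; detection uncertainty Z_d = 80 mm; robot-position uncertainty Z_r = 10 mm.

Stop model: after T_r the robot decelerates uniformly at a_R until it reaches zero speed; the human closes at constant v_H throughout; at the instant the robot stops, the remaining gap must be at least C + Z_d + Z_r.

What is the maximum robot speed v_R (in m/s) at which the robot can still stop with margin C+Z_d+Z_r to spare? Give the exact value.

v_R_max = 1/20 m/s = 0.0500 m/s

at the boundary: (1/5)·v² + (1)·v + (-101/2000) = 0
  disc = (1)² − 4·(1/5)·(-101/2000) = 2601/2500 ; √disc = 51/50
  v_R = (−(1) + 51/50) / (2·(1/5)) = 1/20 m/s
check:
braking lasts T_s = (1/20)/(5/2) = 0.0200 s
robot covers v_R·T_r = 0.0500·0.2000 = 0.0100 m before braking
braking distance = 0.0500²/(2·2.5000) = 0.0005 m
person approaches 2.0000·(0.2000+0.0200) = 0.4400 m
margins: 0.1200+0.0800+0.0100 = 0.2100 m
sum ≈ 0.0100+0.0005+0.4400+0.2100 ≈ 0.6605 m = S ✓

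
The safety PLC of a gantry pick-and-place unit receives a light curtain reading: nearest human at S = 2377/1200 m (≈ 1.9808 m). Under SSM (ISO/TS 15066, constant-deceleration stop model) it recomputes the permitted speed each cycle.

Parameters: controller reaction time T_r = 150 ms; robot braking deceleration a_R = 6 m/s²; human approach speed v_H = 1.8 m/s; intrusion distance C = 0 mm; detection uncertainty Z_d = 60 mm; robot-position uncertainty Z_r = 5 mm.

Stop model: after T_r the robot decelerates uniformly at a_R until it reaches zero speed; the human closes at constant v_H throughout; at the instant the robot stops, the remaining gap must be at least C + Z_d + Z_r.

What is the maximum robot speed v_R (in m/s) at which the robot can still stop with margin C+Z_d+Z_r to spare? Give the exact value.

quadratic (1/12)·v² + (9/20)·v + (-79/48) = 0
  disc = (9/20)² − 4·(1/12)·(-79/48) = 169/225 ; √disc = 13/15
  v_R = (−(9/20) + 13/15) / (2·(1/12)) = 5/2 m/s
check:
stop time T_s = (5/2)/6 = 0.4167 s
robot covers v_R·T_r = 2.5000·0.1500 = 0.3750 m before braking
robot under decel: 2.5000²/(2·6.0000) = 0.5208 m
person approaches 1.8000·(0.1500+0.4167) = 1.0200 m
residual clearance needed = 0.0000+0.0600+0.0050 = 0.0650 m
sum ≈ 0.3750+0.5208+1.0200+0.0650 ≈ 1.9808 m = S ✓

v_R_max = 5/2 m/s = 2.5000 m/s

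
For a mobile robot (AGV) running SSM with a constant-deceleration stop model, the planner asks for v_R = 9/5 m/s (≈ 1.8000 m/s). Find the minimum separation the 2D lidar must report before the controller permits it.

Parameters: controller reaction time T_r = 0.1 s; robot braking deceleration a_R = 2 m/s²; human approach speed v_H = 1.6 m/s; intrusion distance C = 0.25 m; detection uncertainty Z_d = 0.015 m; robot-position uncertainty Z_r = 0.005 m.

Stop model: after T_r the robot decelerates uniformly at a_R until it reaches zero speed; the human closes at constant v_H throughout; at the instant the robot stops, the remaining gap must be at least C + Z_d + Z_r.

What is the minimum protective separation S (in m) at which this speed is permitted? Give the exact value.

S_min = 143/50 m = 2.8600 m

T_s = v_R/a_R = (9/5)/2 = 0.9000 s
robot in T_r: 1.8000·0.1000 = 0.1800 m
robot under decel: 1.8000²/(2·2.0000) = 0.8100 m
person approaches 1.6000·(0.1000+0.9000) = 1.6000 m
C+Z_d+Z_r = 0.2500+0.0150+0.0050 = 0.2700 m
S_min ≈ 0.1800+0.8100+1.6000+0.2700  ⇒  S_min = 143/50 m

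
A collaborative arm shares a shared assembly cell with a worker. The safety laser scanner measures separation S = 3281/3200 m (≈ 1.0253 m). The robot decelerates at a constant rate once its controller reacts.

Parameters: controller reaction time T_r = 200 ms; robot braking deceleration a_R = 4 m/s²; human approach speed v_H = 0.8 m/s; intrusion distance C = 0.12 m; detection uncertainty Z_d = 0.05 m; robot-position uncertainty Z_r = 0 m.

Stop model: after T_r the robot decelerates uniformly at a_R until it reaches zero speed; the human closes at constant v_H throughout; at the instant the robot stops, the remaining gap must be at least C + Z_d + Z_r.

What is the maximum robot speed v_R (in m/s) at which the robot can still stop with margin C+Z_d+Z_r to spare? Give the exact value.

v_R_max = 5/4 m/s = 1.2500 m/s

at the boundary: (1/8)·v² + (2/5)·v + (-89/128) = 0
  disc = (2/5)² − 4·(1/8)·(-89/128) = 3249/6400 ; √disc = 57/80
  v_R = (−(2/5) + 57/80) / (2·(1/8)) = 5/4 m/s
check:
braking lasts T_s = (5/4)/4 = 0.3125 s
reaction-phase robot travel = 1.2500·0.2000 = 0.2500 m
robot covers 1.2500·0.3125 − ½·4.0000·0.3125² = 0.1953 m while stopping
person approaches 0.8000·(0.2000+0.3125) = 0.4100 m
margins: 0.1200+0.0500+0.0000 = 0.1700 m
sum ≈ 0.2500+0.1953+0.4100+0.1700 ≈ 1.0253 m = S ✓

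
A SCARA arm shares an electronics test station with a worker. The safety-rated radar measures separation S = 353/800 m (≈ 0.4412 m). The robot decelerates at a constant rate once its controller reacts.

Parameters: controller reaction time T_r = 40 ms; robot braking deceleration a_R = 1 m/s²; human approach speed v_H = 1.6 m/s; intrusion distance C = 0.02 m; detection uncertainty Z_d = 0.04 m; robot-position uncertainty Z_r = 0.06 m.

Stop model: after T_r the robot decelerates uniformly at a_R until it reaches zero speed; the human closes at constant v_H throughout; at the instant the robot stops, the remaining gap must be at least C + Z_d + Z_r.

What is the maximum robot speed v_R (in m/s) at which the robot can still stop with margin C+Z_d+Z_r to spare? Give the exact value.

collect terms ⇒ (1/2)·v_R² + (41/25)·v_R + (-1029/4000) = 0
  disc = (41/25)² − 4·(1/2)·(-1029/4000) = 32041/10000 ; √disc = 179/100
  v_R = (−(41/25) + 179/100) / (2·(1/2)) = 3/20 m/s
check:
braking lasts T_s = (3/20)/1 = 0.1500 s
reaction-phase robot travel = 0.1500·0.0400 = 0.0060 m
robot covers 0.1500·0.1500 − ½·1.0000·0.1500² = 0.0112 m while stopping
person approaches 1.6000·(0.0400+0.1500) = 0.3040 m
C+Z_d+Z_r = 0.0200+0.0400+0.0600 = 0.1200 m
sum ≈ 0.0060+0.0112+0.3040+0.1200 ≈ 0.4412 m = S ✓

v_R_max = 3/20 m/s = 0.1500 m/s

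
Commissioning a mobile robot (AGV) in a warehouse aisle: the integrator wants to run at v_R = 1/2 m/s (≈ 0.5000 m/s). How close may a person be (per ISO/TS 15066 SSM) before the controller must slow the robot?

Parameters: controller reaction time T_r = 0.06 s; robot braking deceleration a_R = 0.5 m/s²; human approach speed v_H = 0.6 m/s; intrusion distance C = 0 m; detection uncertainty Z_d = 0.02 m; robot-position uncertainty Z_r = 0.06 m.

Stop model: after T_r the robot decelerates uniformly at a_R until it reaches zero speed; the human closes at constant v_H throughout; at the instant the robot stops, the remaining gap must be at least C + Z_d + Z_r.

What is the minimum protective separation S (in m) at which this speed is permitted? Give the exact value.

S_min = 249/250 m = 0.9960 m

stop time T_s = (1/2)/(1/2) = 1.0000 s
reaction-phase robot travel = 0.5000·0.0600 = 0.0300 m
robot under decel: 0.5000²/(2·0.5000) = 0.2500 m
person approaches 0.6000·(0.0600+1.0000) = 0.6360 m
residual clearance needed = 0.0000+0.0200+0.0600 = 0.0800 m
S_min ≈ 0.0300+0.2500+0.6360+0.0800  ⇒  S_min = 249/250 m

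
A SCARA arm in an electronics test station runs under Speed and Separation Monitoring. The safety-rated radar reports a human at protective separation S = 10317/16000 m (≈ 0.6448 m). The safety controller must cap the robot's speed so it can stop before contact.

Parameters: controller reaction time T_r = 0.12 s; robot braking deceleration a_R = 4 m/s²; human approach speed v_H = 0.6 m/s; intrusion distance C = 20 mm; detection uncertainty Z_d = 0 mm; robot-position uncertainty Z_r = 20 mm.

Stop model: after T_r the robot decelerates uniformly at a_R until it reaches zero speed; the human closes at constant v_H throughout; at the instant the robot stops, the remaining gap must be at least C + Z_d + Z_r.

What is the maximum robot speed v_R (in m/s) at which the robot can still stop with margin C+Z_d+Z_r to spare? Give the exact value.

quadratic (1/8)·v² + (27/100)·v + (-341/640) = 0
  disc = (27/100)² − 4·(1/8)·(-341/640) = 54289/160000 ; √disc = 233/400
  v_R = (−(27/100) + 233/400) / (2·(1/8)) = 5/4 m/s
check:
T_s = v_R/a_R = (5/4)/4 = 0.3125 s
reaction-phase robot travel = 1.2500·0.1200 = 0.1500 m
robot under decel: 1.2500²/(2·4.0000) = 0.1953 m
person approaches 0.6000·(0.1200+0.3125) = 0.2595 m
residual clearance needed = 0.0200+0.0000+0.0200 = 0.0400 m
sum ≈ 0.1500+0.1953+0.2595+0.0400 ≈ 0.6448 m = S ✓

v_R_max = 5/4 m/s = 1.2500 m/s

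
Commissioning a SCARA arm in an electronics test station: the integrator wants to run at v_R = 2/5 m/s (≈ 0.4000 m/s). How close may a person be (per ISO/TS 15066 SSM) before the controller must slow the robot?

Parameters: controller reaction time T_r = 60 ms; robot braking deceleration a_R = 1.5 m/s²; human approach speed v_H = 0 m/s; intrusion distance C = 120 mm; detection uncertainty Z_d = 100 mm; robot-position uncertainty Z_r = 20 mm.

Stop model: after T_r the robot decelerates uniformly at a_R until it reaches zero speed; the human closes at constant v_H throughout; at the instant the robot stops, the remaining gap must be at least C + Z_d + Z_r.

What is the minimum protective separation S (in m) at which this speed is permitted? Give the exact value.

S_min = 119/375 m = 0.3173 m

braking lasts T_s = (2/5)/(3/2) = 0.2667 s
robot in T_r: 0.4000·0.0600 = 0.0240 m
robot under decel: 0.4000²/(2·1.5000) = 0.0533 m
human over T_r+T_s: 0.0000·(0.0600+0.2667) = 0.0000 m
residual clearance needed = 0.1200+0.1000+0.0200 = 0.2400 m
S_min ≈ 0.0240+0.0533+0.0000+0.2400  ⇒  S_min = 119/375 m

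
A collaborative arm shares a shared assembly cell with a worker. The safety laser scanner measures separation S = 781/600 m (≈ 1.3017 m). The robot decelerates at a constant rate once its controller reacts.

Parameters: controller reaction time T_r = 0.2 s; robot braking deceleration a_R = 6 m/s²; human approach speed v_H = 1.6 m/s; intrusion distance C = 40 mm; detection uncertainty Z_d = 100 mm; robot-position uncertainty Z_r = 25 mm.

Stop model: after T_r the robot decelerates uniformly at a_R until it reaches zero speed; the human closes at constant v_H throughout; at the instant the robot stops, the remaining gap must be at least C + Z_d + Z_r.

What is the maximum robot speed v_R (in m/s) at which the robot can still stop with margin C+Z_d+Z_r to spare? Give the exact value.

v_R_max = 7/5 m/s = 1.4000 m/s

at the boundary: (1/12)·v² + (7/15)·v + (-49/60) = 0
  disc = (7/15)² − 4·(1/12)·(-49/60) = 49/100 ; √disc = 7/10
  v_R = (−(7/15) + 7/10) / (2·(1/12)) = 7/5 m/s
check:
stop time T_s = (7/5)/6 = 0.2333 s
robot covers v_R·T_r = 1.4000·0.2000 = 0.2800 m before braking
braking distance = 1.4000²/(2·6.0000) = 0.1633 m
human over T_r+T_s: 1.6000·(0.2000+0.2333) = 0.6933 m
residual clearance needed = 0.0400+0.1000+0.0250 = 0.1650 m
sum ≈ 0.2800+0.1633+0.6933+0.1650 ≈ 1.3017 m = S ✓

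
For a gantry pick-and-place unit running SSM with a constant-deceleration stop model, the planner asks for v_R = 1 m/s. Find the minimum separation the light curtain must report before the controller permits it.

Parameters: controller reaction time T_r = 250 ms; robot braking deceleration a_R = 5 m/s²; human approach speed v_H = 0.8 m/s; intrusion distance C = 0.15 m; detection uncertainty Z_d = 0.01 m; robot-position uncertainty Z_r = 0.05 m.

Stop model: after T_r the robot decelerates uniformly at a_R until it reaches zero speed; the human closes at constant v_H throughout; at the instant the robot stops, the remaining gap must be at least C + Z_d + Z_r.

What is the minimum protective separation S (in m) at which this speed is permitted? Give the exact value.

stop time T_s = 1/5 = 0.2000 s
robot covers v_R·T_r = 1.0000·0.2500 = 0.2500 m before braking
robot under decel: 1.0000²/(2·5.0000) = 0.1000 m
human closes 0.8000·0.4500 = 0.3600 m
C+Z_d+Z_r = 0.1500+0.0100+0.0500 = 0.2100 m
S_min ≈ 0.2500+0.1000+0.3600+0.2100  ⇒  S_min = 23/25 m

S_min = 23/25 m = 0.9200 m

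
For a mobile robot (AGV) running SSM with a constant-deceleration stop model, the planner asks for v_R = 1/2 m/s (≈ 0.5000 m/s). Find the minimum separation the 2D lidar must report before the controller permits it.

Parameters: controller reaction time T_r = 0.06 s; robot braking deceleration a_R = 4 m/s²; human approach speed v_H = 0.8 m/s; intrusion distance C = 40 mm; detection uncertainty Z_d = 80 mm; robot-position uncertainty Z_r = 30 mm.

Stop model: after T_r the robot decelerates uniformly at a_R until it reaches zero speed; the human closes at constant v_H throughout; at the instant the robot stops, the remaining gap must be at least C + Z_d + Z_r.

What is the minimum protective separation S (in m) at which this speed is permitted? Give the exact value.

T_s = v_R/a_R = (1/2)/4 = 0.1250 s
robot covers v_R·T_r = 0.5000·0.0600 = 0.0300 m before braking
robot under decel: 0.5000²/(2·4.0000) = 0.0312 m
human closes 0.8000·0.1850 = 0.1480 m
C+Z_d+Z_r = 0.0400+0.0800+0.0300 = 0.1500 m
S_min ≈ 0.0300+0.0312+0.1480+0.1500  ⇒  S_min = 1437/4000 m

S_min = 1437/4000 m = 0.3593 m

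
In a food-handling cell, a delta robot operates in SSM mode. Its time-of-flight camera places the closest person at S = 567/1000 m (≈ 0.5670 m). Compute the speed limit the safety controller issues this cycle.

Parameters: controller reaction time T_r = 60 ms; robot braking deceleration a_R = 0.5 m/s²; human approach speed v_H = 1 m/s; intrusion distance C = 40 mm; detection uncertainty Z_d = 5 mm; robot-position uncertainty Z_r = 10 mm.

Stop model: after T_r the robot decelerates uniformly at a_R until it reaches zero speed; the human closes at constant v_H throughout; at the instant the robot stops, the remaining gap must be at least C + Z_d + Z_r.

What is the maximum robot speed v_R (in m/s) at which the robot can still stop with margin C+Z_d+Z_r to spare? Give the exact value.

collect terms ⇒ (1)·v_R² + (103/50)·v_R + (-113/250) = 0
  disc = (103/50)² − 4·(1)·(-113/250) = 15129/2500 ; √disc = 123/50
  v_R = (−(103/50) + 123/50) / (2·(1)) = 1/5 m/s
check:
T_s = v_R/a_R = (1/5)/(1/2) = 0.4000 s
reaction-phase robot travel = 0.2000·0.0600 = 0.0120 m
robot under decel: 0.2000²/(2·0.5000) = 0.0400 m
human closes 1.0000·0.4600 = 0.4600 m
margins: 0.0400+0.0050+0.0100 = 0.0550 m
sum ≈ 0.0120+0.0400+0.4600+0.0550 ≈ 0.5670 m = S ✓

v_R_max = 1/5 m/s = 0.2000 m/s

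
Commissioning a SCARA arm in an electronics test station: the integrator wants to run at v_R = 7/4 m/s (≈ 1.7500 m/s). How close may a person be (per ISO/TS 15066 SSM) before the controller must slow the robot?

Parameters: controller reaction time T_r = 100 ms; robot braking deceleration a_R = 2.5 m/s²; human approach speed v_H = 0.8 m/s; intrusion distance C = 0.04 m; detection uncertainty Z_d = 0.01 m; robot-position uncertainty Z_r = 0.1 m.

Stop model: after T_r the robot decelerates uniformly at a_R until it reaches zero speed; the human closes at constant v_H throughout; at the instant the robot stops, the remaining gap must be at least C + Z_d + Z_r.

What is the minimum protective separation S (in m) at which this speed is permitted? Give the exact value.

braking lasts T_s = (7/4)/(5/2) = 0.7000 s
robot in T_r: 1.7500·0.1000 = 0.1750 m
robot under decel: 1.7500²/(2·2.5000) = 0.6125 m
person approaches 0.8000·(0.1000+0.7000) = 0.6400 m
residual clearance needed = 0.0400+0.0100+0.1000 = 0.1500 m
S_min ≈ 0.1750+0.6125+0.6400+0.1500  ⇒  S_min = 631/400 m

S_min = 631/400 m = 1.5775 m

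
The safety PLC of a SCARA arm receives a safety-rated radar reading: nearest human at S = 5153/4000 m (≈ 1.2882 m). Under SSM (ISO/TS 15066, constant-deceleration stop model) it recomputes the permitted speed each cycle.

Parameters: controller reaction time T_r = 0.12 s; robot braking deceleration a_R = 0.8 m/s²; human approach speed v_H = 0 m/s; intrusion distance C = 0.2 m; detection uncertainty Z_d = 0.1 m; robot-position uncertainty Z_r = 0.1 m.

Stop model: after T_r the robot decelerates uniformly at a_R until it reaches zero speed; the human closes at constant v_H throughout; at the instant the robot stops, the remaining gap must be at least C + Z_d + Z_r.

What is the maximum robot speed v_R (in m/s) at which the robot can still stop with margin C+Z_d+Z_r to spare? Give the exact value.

v_R_max = 11/10 m/s = 1.1000 m/s

at the boundary: (5/8)·v² + (3/25)·v + (-3553/4000) = 0
  disc = (3/25)² − 4·(5/8)·(-3553/4000) = 89401/40000 ; √disc = 299/200
  v_R = (−(3/25) + 299/200) / (2·(5/8)) = 11/10 m/s
check:
braking lasts T_s = (11/10)/(4/5) = 1.3750 s
robot in T_r: 1.1000·0.1200 = 0.1320 m
braking distance = 1.1000²/(2·0.8000) = 0.7562 m
human over T_r+T_s: 0.0000·(0.1200+1.3750) = 0.0000 m
C+Z_d+Z_r = 0.2000+0.1000+0.1000 = 0.4000 m
sum ≈ 0.1320+0.7562+0.0000+0.4000 ≈ 1.2882 m = S ✓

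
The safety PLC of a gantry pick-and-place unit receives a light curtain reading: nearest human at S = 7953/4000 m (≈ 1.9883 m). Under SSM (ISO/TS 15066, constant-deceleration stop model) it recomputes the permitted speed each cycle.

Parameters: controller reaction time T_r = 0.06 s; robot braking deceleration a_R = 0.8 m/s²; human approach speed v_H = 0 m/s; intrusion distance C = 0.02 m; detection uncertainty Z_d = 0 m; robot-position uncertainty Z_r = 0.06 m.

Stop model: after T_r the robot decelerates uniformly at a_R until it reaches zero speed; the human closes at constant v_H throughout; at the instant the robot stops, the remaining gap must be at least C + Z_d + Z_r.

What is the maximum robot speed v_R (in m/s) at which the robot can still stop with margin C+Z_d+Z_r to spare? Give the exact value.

v_R_max = 17/10 m/s = 1.7000 m/s

at the boundary: (5/8)·v² + (3/50)·v + (-7633/4000) = 0
  disc = (3/50)² − 4·(5/8)·(-7633/4000) = 190969/40000 ; √disc = 437/200
  v_R = (−(3/50) + 437/200) / (2·(5/8)) = 17/10 m/s
check:
stop time T_s = (17/10)/(4/5) = 2.1250 s
robot covers v_R·T_r = 1.7000·0.0600 = 0.1020 m before braking
robot under decel: 1.7000²/(2·0.8000) = 1.8062 m
human over T_r+T_s: 0.0000·(0.0600+2.1250) = 0.0000 m
margins: 0.0200+0.0000+0.0600 = 0.0800 m
sum ≈ 0.1020+1.8062+0.0000+0.0800 ≈ 1.9883 m = S ✓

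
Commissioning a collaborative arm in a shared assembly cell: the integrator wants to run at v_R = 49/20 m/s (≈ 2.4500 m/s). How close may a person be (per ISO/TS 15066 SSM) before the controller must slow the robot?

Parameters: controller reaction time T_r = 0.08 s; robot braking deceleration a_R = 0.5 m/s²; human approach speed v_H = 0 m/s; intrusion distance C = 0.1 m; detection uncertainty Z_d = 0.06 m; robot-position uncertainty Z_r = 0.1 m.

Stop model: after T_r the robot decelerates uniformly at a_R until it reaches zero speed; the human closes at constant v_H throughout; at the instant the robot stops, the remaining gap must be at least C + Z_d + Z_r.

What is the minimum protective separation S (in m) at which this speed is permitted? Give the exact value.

S_min = 12917/2000 m = 6.4585 m

braking lasts T_s = (49/20)/(1/2) = 4.9000 s
robot covers v_R·T_r = 2.4500·0.0800 = 0.1960 m before braking
braking distance = 2.4500²/(2·0.5000) = 6.0025 m
human over T_r+T_s: 0.0000·(0.0800+4.9000) = 0.0000 m
margins: 0.1000+0.0600+0.1000 = 0.2600 m
S_min ≈ 0.1960+6.0025+0.0000+0.2600  ⇒  S_min = 12917/2000 m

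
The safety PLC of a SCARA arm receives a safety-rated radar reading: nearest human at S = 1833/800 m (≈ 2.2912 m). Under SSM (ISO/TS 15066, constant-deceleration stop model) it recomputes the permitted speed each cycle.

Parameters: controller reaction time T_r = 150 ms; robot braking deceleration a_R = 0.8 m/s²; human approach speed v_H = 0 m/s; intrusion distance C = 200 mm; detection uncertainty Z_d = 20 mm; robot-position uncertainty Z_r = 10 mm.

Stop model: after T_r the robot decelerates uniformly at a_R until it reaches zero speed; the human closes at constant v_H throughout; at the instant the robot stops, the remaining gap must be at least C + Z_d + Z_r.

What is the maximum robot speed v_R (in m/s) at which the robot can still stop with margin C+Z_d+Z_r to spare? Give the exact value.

quadratic (5/8)·v² + (3/20)·v + (-1649/800) = 0
  disc = (3/20)² − 4·(5/8)·(-1649/800) = 8281/1600 ; √disc = 91/40
  v_R = (−(3/20) + 91/40) / (2·(5/8)) = 17/10 m/s
check:
stop time T_s = (17/10)/(4/5) = 2.1250 s
robot in T_r: 1.7000·0.1500 = 0.2550 m
robot under decel: 1.7000²/(2·0.8000) = 1.8062 m
human over T_r+T_s: 0.0000·(0.1500+2.1250) = 0.0000 m
residual clearance needed = 0.2000+0.0200+0.0100 = 0.2300 m
sum ≈ 0.2550+1.8062+0.0000+0.2300 ≈ 2.2912 m = S ✓

v_R_max = 17/10 m/s = 1.7000 m/s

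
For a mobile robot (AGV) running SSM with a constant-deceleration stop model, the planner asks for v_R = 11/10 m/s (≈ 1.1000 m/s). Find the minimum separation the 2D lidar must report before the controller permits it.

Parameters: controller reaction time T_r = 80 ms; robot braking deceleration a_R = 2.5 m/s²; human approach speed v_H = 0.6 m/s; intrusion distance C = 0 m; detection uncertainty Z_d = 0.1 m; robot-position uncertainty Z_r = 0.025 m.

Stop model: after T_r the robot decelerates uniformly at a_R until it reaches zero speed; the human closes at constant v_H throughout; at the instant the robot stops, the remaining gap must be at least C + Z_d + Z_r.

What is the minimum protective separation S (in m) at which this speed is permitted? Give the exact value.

S_min = 767/1000 m = 0.7670 m

braking lasts T_s = (11/10)/(5/2) = 0.4400 s
robot covers v_R·T_r = 1.1000·0.0800 = 0.0880 m before braking
robot under decel: 1.1000²/(2·2.5000) = 0.2420 m
human over T_r+T_s: 0.6000·(0.0800+0.4400) = 0.3120 m
C+Z_d+Z_r = 0.0000+0.1000+0.0250 = 0.1250 m
S_min ≈ 0.0880+0.2420+0.3120+0.1250  ⇒  S_min = 767/1000 m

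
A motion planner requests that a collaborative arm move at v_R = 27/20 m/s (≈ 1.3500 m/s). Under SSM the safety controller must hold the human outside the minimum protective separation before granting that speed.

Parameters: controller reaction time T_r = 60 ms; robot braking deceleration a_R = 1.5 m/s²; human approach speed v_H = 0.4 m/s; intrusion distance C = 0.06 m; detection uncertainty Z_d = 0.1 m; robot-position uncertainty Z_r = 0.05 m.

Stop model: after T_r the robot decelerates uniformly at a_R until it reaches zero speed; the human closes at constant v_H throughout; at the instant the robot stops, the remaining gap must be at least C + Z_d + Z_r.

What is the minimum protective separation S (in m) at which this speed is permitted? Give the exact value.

S_min = 513/400 m = 1.2825 m

stop time T_s = (27/20)/(3/2) = 0.9000 s
reaction-phase robot travel = 1.3500·0.0600 = 0.0810 m
braking distance = 1.3500²/(2·1.5000) = 0.6075 m
human closes 0.4000·0.9600 = 0.3840 m
margins: 0.0600+0.1000+0.0500 = 0.2100 m
S_min ≈ 0.0810+0.6075+0.3840+0.2100  ⇒  S_min = 513/400 m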